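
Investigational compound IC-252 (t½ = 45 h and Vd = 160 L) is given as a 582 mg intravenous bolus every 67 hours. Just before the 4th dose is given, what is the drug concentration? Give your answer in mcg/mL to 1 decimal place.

f = (1/2)^(τ/t½) = (1/2)^(67/45) ≈ 0.3563.
C₀ = D/Vd = 582/160 ≈ 3.638 mcg/mL.
Before the 4th dose, 3 doses have been given. Superposition: Cmin = C₀·(f + f² + … + f^3).
≈ 3.638 × (0.3563 + 0.1269 + 0.0452) ≈ 3.638 × 0.5284 ≈ 1.922 mcg/mL.

1.9 mcg/mL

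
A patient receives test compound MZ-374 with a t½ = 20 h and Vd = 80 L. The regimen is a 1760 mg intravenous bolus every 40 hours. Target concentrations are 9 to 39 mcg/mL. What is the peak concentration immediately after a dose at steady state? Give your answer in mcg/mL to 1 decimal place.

29.3 mcg/mL

The dosing interval is 2 half-lives, so f = 2^(−2) = 0.25.
Accumulation ratio R = 1/(1 − f) = 1/0.75 = 4/3.
Single-dose peak C₀ = D/Vd = 1760/80 = 22 mcg/mL.
Steady-state peak Cmax,ss = C₀·R = 22 × 4/3 ≈ 29.333 mcg/mL.
Peak 29.3 mcg/mL vs MTC 39 mcg/mL: below toxic threshold.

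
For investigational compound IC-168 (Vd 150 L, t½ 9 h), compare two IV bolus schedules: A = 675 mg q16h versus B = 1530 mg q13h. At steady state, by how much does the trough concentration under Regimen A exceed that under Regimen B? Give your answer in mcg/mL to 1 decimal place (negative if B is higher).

-4.1 mcg/mL

Regimen A: f = (1/2)^(16/9) ≈ 0.2916; Cmin,ss = (675/150)·f/(1−f) ≈ 1.852 mcg/mL.
Regimen B: f = (1/2)^(13/9) ≈ 0.3674; Cmin,ss = (1530/150)·f/(1−f) ≈ 5.924 mcg/mL.
Difference ≈ 1.852 − 5.924 ≈ -4.072 mcg/mL.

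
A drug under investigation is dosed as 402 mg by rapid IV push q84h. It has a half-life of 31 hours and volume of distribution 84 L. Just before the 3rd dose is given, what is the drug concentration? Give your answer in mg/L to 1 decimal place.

f = (1/2)^(τ/t½) = (1/2)^(84/31) ≈ 0.1529.
C₀ = D/Vd = 402/84 ≈ 4.786 mg/L.
Before the 3rd dose, 2 doses have been given. Superposition: Cmin = C₀·(f + f²).
≈ 4.786 × (0.1529 + 0.0234) ≈ 4.786 × 0.1763 ≈ 0.844 mg/L.

0.8 mg/L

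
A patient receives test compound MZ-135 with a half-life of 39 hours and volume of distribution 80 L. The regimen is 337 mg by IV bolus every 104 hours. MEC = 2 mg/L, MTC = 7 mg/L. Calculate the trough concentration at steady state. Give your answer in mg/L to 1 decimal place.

τ/t½ = 104/39 ≈ 2.6667, so fraction remaining f = (1/2)^(104/39) ≈ 0.1575.
At steady state, accumulation factor R = 1/(1 − e^(−kτ)) ≈ 1.1869.
Single-dose peak C₀ = D/Vd = 337/80 ≈ 4.213 mg/L.
Steady-state peak Cmax,ss = C₀·R ≈ 4.213 × 1.1869 ≈ 5.000 mg/L.
One interval later, Cmin,ss = Cmax,ss·e^(−kτ) ≈ 5.000 × 0.1575 ≈ 0.787 mg/L.
Trough 0.8 mg/L vs MEC 2 mg/L: subtherapeutic.

0.8 mg/L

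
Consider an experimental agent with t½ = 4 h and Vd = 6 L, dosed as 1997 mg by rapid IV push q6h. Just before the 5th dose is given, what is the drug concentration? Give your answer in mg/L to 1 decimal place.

f = (1/2)^(τ/t½) = (1/2)^(6/4) ≈ 0.3536.
C₀ = D/Vd = 1997/6 ≈ 332.833 mg/L.
Before the 5th dose, 4 doses have been given. Superposition: Cmin = C₀·(f + f² + … + f^4).
≈ 332.833 × (0.3536 + 0.1250 + 0.0442 + 0.0156) ≈ 332.833 × 0.5384 ≈ 179.197 mg/L.

179.2 mg/L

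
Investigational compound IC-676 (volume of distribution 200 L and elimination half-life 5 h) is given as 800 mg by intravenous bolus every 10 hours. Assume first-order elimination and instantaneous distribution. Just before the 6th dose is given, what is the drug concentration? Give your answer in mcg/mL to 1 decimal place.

1.3 mcg/mL

f = (1/2)^(τ/t½) = (1/2)^(10/5) ≈ 0.2500.
C₀ = D/Vd = 800/200 ≈ 4.000 mcg/mL.
Before the 6th dose, 5 doses have been given. Superposition: Cmin = C₀·(f + f² + … + f^5).
≈ 4.000 × (0.2500 + 0.0625 + 0.0156 + 0.0039 + 0.0010) ≈ 4.000 × 0.3330 ≈ 1.332 mcg/mL.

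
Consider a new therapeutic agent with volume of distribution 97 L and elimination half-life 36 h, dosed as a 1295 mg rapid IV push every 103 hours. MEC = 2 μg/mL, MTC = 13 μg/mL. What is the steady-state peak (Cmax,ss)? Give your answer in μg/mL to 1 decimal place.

τ/t½ = 103/36 ≈ 2.8611, so fraction remaining f = (1/2)^(103/36) ≈ 0.1376.
Accumulation ratio R = 1/(1 − f) ≈ 1/0.8624 ≈ 1.1596.
Each bolus raises the concentration by D/Vd = 1295/97 ≈ 13.351 μg/mL.
Steady-state peak Cmax,ss = C₀·R ≈ 13.351 × 1.1596 ≈ 15.482 μg/mL.
Peak 15.5 μg/mL vs MTC 13 μg/mL: exceeds toxic threshold.

15.5 μg/mL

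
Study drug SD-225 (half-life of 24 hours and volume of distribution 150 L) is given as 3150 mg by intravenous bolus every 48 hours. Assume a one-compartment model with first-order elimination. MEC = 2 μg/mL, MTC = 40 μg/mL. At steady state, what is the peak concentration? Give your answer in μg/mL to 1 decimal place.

τ = 48 h = 2 half-lives, so f = (1/2)^2 = 0.25.
Accumulation ratio R = 1/(1 − f) = 1/0.75 = 4/3.
Single-dose peak C₀ = D/Vd = 3150/150 = 21 μg/mL.
Steady-state peak Cmax,ss = C₀·R = 21 × 4/3 ≈ 28.000 μg/mL.
Peak 28.0 μg/mL vs MTC 40 μg/mL: below toxic threshold.

28.0 μg/mL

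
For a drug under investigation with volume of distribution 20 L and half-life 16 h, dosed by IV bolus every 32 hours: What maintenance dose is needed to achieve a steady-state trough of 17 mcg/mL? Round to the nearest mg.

τ/t½ = 32/16 ≈ 2, so f = (1/2)^(32/16) ≈ 0.250000.
Cmin,ss = (D/Vd)·f/(1−f), so D = Cmin,ss·Vd·(1−f)/f.
D = 17 × 20 × (1−f)/f ≈ 17 × 20 × 3.00000 ≈ 1020.00 mg.

1020 mg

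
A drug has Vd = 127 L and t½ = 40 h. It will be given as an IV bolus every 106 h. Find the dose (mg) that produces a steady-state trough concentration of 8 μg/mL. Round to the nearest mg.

5361 mg

τ/t½ = 106/40 ≈ 2.65, so f = (1/2)^(106/40) ≈ 0.159320.
Cmin,ss = (D/Vd)·f/(1−f), so D = Cmin,ss·Vd·(1−f)/f.
D = 8 × 127 × (1−f)/f ≈ 8 × 127 × 5.27668 ≈ 5361.11 mg.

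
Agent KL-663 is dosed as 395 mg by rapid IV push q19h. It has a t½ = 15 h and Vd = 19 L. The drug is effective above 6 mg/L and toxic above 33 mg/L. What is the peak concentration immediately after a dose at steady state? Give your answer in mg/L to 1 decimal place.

35.6 mg/L

Over one 19-h interval, 19/15 ≈ 1.2667 half-lives elapse, leaving f ≈ 0.4156 of each dose.
At steady state, accumulation factor R = 1/(1 − e^(−kτ)) ≈ 1.7112.
Each bolus raises the concentration by D/Vd = 395/19 ≈ 20.789 mg/L.
Steady-state peak Cmax,ss = C₀·R ≈ 20.789 × 1.7112 ≈ 35.574 mg/L.
Peak 35.6 mg/L vs MTC 33 mg/L: exceeds toxic threshold.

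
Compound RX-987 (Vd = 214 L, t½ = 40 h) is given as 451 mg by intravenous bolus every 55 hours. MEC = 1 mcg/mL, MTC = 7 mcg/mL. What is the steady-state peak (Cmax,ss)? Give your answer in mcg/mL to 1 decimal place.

Over one 55-h interval, 55/40 ≈ 1.375 half-lives elapse, leaving f ≈ 0.3856 of each dose.
At steady state, accumulation factor R = 1/(1 − e^(−kτ)) ≈ 1.6276.
Single-dose peak C₀ = D/Vd = 451/214 ≈ 2.107 mcg/mL.
Cmax,ss = C₀/(1 − f) ≈ 2.107/0.6144 ≈ 3.429 mcg/mL.
Peak 3.4 mcg/mL vs MTC 7 mcg/mL: below toxic threshold.

3.4 mcg/mL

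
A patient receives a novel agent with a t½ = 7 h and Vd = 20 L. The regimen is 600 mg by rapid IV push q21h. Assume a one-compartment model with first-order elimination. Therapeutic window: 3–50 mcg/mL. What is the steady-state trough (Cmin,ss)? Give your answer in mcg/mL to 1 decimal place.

τ = 21 h = 3 half-lives, so f = (1/2)^3 = 0.125.
At steady state, R = 1/(1 − 0.125) = 8/7.
Single-dose peak C₀ = D/Vd = 600/20 = 30 mcg/mL.
Steady-state peak Cmax,ss = C₀·R = 30 × 8/7 ≈ 34.286 mcg/mL.
Steady-state trough Cmin,ss = Cmax,ss·f ≈ 34.286 × 0.125 ≈ 4.286 mcg/mL.
Trough 4.3 mcg/mL vs MEC 3 mcg/mL: adequate.

4.3 mcg/mL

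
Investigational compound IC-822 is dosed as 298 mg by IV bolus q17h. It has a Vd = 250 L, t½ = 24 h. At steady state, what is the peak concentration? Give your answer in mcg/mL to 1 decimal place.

k = ln2/t½ = ln2/24 ≈ 0.028881 h⁻¹; fraction remaining f = e^(−kτ) = e^(−0.028881×17) ≈ 0.6120.
At steady state, accumulation factor R = 1/(1 − e^(−kτ)) ≈ 2.5773.
Single-dose peak C₀ = D/Vd = 298/250 ≈ 1.192 mcg/mL.
Steady-state peak Cmax,ss = C₀·R ≈ 1.192 × 2.5773 ≈ 3.072 mcg/mL.

3.1 mcg/mL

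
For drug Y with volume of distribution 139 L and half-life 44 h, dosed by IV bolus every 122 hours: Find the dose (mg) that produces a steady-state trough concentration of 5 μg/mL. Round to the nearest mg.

4055 mg

τ/t½ = 122/44 ≈ 2.7727, so f = (1/2)^(122/44) ≈ 0.146327.
Cmin,ss = (D/Vd)·f/(1−f), so D = Cmin,ss·Vd·(1−f)/f.
D = 5 × 139 × (1−f)/f ≈ 5 × 139 × 5.83401 ≈ 4054.64 mg.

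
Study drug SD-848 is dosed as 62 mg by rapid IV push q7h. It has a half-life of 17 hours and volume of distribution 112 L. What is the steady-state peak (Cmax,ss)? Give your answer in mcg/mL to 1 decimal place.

2.2 mcg/mL

τ/t½ = 7/17 ≈ 0.41176, so fraction remaining f = (1/2)^(7/17) ≈ 0.7517.
Accumulation ratio R = 1/(1 − f) ≈ 1/0.2483 ≈ 4.0274.
Each bolus raises the concentration by D/Vd = 62/112 ≈ 0.554 mcg/mL.
Steady-state peak Cmax,ss = C₀·R ≈ 0.554 × 4.0274 ≈ 2.231 mcg/mL.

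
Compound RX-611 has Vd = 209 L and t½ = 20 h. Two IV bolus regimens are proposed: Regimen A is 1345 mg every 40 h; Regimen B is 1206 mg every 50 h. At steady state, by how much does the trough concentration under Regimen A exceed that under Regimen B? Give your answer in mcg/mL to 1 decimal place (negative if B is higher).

0.9 mcg/mL

Regimen A: f = (1/2)^(40/20) ≈ 0.2500; Cmin,ss = (1345/209)·f/(1−f) ≈ 2.145 mcg/mL.
Regimen B: f = (1/2)^(50/20) ≈ 0.1768; Cmin,ss = (1206/209)·f/(1−f) ≈ 1.239 mcg/mL.
Difference ≈ 2.145 − 1.239 ≈ 0.906 mcg/mL.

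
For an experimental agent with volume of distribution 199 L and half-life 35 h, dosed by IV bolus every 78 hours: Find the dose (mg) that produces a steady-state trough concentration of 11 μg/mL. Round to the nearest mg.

8070 mg

τ/t½ = 78/35 ≈ 2.2286, so f = (1/2)^(78/35) ≈ 0.213370.
Cmin,ss = (D/Vd)·f/(1−f), so D = Cmin,ss·Vd·(1−f)/f.
D = 11 × 199 × (1−f)/f ≈ 11 × 199 × 3.68669 ≈ 8070.16 mg.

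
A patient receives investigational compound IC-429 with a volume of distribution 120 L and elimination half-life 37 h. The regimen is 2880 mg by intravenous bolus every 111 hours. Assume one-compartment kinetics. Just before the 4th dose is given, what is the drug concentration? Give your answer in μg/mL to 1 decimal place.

3.4 μg/mL

f = (1/2)^(τ/t½) = (1/2)^(111/37) ≈ 0.1250.
C₀ = D/Vd = 2880/120 ≈ 24.000 μg/mL.
Before the 4th dose, 3 doses have been given. Superposition: Cmin = C₀·(f + f² + … + f^3).
≈ 24.000 × (0.1250 + 0.0156 + 0.0020) ≈ 24.000 × 0.1426 ≈ 3.422 μg/mL.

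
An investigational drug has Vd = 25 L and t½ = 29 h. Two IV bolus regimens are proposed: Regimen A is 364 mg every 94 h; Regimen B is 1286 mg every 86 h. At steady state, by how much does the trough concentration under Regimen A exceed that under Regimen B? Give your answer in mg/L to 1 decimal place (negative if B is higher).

-5.8 mg/L

Regimen A: f = (1/2)^(94/29) ≈ 0.1057; Cmin,ss = (364/25)·f/(1−f) ≈ 1.721 mg/L.
Regimen B: f = (1/2)^(86/29) ≈ 0.1280; Cmin,ss = (1286/25)·f/(1−f) ≈ 7.551 mg/L.
Difference ≈ 1.721 − 7.551 ≈ -5.830 mg/L.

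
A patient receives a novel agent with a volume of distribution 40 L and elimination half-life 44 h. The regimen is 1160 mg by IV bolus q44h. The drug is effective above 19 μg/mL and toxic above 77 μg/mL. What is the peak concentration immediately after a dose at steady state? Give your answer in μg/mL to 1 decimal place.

58.0 μg/mL

τ = 44 h = 1 half-life, so f = (1/2)^1 = 0.5.
Accumulation ratio R = 1/(1 − f) = 1/0.5 = 2/1.
Single-dose peak C₀ = D/Vd = 1160/40 = 29 μg/mL.
Steady-state peak Cmax,ss = C₀·R = 29 × 2/1 ≈ 58.000 μg/mL.
Peak 58.0 μg/mL vs MTC 77 μg/mL: below toxic threshold.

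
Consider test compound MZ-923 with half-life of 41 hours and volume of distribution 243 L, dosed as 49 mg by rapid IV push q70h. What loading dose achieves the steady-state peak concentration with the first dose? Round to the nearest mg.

f = (1/2)^(70/41) ≈ 0.306229; accumulation ratio R = 1/(1−f) ≈ 1.44140.
Loading dose to hit Cmax,ss on first dose: D_load = D_maint·R ≈ 49 × 1.44140 ≈ 70.63 mg.

71 mg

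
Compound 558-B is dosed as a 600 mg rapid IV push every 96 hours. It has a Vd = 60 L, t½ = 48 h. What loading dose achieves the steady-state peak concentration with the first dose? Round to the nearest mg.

f = (1/2)^(96/48) ≈ 0.250000; accumulation ratio R = 1/(1−f) ≈ 1.33333.
Loading dose to hit Cmax,ss on first dose: D_load = D_maint·R ≈ 600 × 1.33333 ≈ 800.00 mg.

800 mg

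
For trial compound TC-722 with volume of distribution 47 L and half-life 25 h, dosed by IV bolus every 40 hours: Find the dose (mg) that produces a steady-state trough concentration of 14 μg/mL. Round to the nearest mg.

1337 mg

τ/t½ = 40/25 ≈ 1.6, so f = (1/2)^(40/25) ≈ 0.329877.
Cmin,ss = (D/Vd)·f/(1−f), so D = Cmin,ss·Vd·(1−f)/f.
D = 14 × 47 × (1−f)/f ≈ 14 × 47 × 2.03143 ≈ 1336.68 mg.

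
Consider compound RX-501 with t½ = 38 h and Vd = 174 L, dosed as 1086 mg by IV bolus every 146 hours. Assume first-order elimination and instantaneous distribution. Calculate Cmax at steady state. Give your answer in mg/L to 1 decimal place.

6.7 mg/L

τ/t½ = 146/38 ≈ 3.8421, so fraction remaining f = (1/2)^(146/38) ≈ 0.0697.
Accumulation ratio R = 1/(1 − f) ≈ 1/0.9303 ≈ 1.0749.
Single-dose peak C₀ = D/Vd = 1086/174 ≈ 6.241 mg/L.
Cmax,ss = C₀/(1 − f) ≈ 6.241/0.9303 ≈ 6.709 mg/L.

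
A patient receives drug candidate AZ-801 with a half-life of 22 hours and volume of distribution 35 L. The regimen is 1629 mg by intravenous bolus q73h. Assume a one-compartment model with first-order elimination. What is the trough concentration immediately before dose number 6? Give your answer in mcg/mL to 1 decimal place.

f = (1/2)^(τ/t½) = (1/2)^(73/22) ≈ 0.1003.
C₀ = D/Vd = 1629/35 ≈ 46.543 mcg/mL.
Before the 6th dose, 5 doses have been given. Superposition: Cmin = C₀·(f + f² + … + f^5).
≈ 46.543 × (0.1003 + 0.0101 + 0.0010 + 0.0001 + 0.0000) ≈ 46.543 × 0.1115 ≈ 5.190 mcg/mL.

5.2 mcg/mL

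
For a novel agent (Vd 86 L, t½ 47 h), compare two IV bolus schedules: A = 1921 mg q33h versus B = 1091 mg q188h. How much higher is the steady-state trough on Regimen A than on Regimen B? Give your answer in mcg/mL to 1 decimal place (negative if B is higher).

Regimen A: f = (1/2)^(33/47) ≈ 0.6147; Cmin,ss = (1921/86)·f/(1−f) ≈ 35.636 mcg/mL.
Regimen B: f = (1/2)^(188/47) ≈ 0.0625; Cmin,ss = (1091/86)·f/(1−f) ≈ 0.846 mcg/mL.
Difference ≈ 35.636 − 0.846 ≈ 34.790 mcg/mL.

34.8 mcg/mL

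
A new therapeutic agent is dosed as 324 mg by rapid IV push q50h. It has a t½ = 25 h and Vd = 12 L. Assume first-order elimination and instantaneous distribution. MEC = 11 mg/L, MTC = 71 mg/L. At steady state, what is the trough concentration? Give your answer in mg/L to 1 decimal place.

τ = 50 h = 2 half-lives, so f = (1/2)^2 = 0.25.
At steady state, R = 1/(1 − 0.25) = 4/3.
Single-dose peak C₀ = D/Vd = 324/12 = 27 mg/L.
Steady-state peak Cmax,ss = C₀·R = 27 × 4/3 ≈ 36.000 mg/L.
Steady-state trough Cmin,ss = Cmax,ss·f ≈ 36.000 × 0.25 ≈ 9.000 mg/L.
Trough 9.0 mg/L vs MEC 11 mg/L: subtherapeutic.

9.0 mg/L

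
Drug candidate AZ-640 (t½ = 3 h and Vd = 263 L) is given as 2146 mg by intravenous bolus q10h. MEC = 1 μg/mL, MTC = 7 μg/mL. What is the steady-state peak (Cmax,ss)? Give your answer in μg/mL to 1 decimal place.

τ/t½ = 10/3 ≈ 3.3333, so fraction remaining f = (1/2)^(10/3) ≈ 0.0992.
Accumulation ratio R = 1/(1 − f) ≈ 1/0.9008 ≈ 1.1101.
Each bolus raises the concentration by D/Vd = 2146/263 ≈ 8.160 μg/mL.
Steady-state peak Cmax,ss = C₀·R ≈ 8.160 × 1.1101 ≈ 9.058 μg/mL.
Peak 9.1 μg/mL vs MTC 7 μg/mL: exceeds toxic threshold.

9.1 μg/mL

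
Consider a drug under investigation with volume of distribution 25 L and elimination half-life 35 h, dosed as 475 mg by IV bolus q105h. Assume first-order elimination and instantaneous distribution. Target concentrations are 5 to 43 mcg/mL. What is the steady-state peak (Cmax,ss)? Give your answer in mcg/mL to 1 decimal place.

21.7 mcg/mL

τ = 105 h = 3 half-lives, so f = (1/2)^3 = 0.125.
At steady state, R = 1/(1 − 0.125) = 8/7.
Single-dose peak C₀ = D/Vd = 475/25 = 19 mcg/mL.
Steady-state peak Cmax,ss = C₀·R = 19 × 8/7 ≈ 21.714 mcg/mL.
Peak 21.7 mcg/mL vs MTC 43 mcg/mL: below toxic threshold.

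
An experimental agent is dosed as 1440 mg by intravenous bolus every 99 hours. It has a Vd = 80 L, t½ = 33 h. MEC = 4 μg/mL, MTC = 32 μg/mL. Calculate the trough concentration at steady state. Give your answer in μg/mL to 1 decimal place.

2.6 μg/mL

τ = 99 h = 3 half-lives, so f = (1/2)^3 = 0.125.
Accumulation ratio R = 1/(1 − f) = 1/0.875 = 8/7.
Single-dose peak C₀ = D/Vd = 1440/80 = 18 μg/mL.
Steady-state peak Cmax,ss = C₀·R = 18 × 8/7 ≈ 20.571 μg/mL.
Steady-state trough Cmin,ss = Cmax,ss·f ≈ 20.571 × 0.125 ≈ 2.571 μg/mL.
Trough 2.6 μg/mL vs MEC 4 μg/mL: subtherapeutic.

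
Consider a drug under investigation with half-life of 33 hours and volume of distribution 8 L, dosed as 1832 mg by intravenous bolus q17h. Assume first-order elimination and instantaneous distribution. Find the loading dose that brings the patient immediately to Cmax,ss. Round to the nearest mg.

6101 mg

f = (1/2)^(17/33) ≈ 0.699719; accumulation ratio R = 1/(1−f) ≈ 3.33021.
Loading dose to hit Cmax,ss on first dose: D_load = D_maint·R ≈ 1832 × 3.33021 ≈ 6100.94 mg.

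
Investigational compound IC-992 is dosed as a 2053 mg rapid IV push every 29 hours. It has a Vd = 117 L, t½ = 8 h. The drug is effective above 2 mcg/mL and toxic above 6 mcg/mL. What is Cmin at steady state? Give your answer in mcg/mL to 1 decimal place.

1.5 mcg/mL

k = ln2/t½ = ln2/8 ≈ 0.086643 h⁻¹; fraction remaining f = e^(−kτ) = e^(−0.086643×29) ≈ 0.0811.
Single-dose peak C₀ = D/Vd = 2053/117 ≈ 17.547 mcg/mL.
Steady-state trough Cmin,ss = C₀·f/(1−f) ≈ 17.547 × 0.0811/0.9189 ≈ 1.549 mcg/mL.
Trough 1.5 mcg/mL vs MEC 2 mcg/mL: subtherapeutic.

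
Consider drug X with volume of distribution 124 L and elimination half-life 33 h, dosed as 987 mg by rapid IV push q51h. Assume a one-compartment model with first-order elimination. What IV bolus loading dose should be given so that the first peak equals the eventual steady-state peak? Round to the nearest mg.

1501 mg

f = (1/2)^(51/33) ≈ 0.342588; accumulation ratio R = 1/(1−f) ≈ 1.52112.
Loading dose to hit Cmax,ss on first dose: D_load = D_maint·R ≈ 987 × 1.52112 ≈ 1501.35 mg.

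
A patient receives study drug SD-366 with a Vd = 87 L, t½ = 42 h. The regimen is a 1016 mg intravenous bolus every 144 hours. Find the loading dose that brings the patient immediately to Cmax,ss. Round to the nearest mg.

1120 mg

f = (1/2)^(144/42) ≈ 0.092875; accumulation ratio R = 1/(1−f) ≈ 1.10238.
Loading dose to hit Cmax,ss on first dose: D_load = D_maint·R ≈ 1016 × 1.10238 ≈ 1120.02 mg.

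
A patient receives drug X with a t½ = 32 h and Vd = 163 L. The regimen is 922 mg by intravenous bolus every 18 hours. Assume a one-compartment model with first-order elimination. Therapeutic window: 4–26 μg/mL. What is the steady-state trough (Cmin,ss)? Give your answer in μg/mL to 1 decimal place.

k = ln2/t½ = ln2/32 ≈ 0.021661 h⁻¹; fraction remaining f = e^(−kτ) = e^(−0.021661×18) ≈ 0.6771.
Accumulation ratio R = 1/(1 − f) ≈ 1/0.3229 ≈ 3.0969.
Single-dose peak C₀ = D/Vd = 922/163 ≈ 5.656 μg/mL.
Cmax,ss = C₀/(1 − f) ≈ 5.656/0.3229 ≈ 17.516 μg/mL.
Steady-state trough Cmin,ss = Cmax,ss·f ≈ 17.516 × 0.6771 ≈ 11.860 μg/mL.
Trough 11.9 μg/mL vs MEC 4 μg/mL: adequate.

11.9 μg/mL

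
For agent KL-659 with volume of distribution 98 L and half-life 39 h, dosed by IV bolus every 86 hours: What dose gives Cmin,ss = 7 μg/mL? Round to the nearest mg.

τ/t½ = 86/39 ≈ 2.2051, so f = (1/2)^(86/39) ≈ 0.216865.
Cmin,ss = (D/Vd)·f/(1−f), so D = Cmin,ss·Vd·(1−f)/f.
D = 7 × 98 × (1−f)/f ≈ 7 × 98 × 3.61116 ≈ 2477.26 mg.

2477 mg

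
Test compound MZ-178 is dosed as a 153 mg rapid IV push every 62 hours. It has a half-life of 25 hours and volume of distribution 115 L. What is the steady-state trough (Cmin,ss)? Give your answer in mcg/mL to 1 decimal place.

k = ln2/t½ = ln2/25 ≈ 0.027726 h⁻¹; fraction remaining f = e^(−kτ) = e^(−0.027726×62) ≈ 0.1792.
Accumulation ratio R = 1/(1 − f) ≈ 1/0.8208 ≈ 1.2183.
Single-dose peak C₀ = D/Vd = 153/115 ≈ 1.330 mcg/mL.
Cmax,ss = C₀/(1 − f) ≈ 1.330/0.8208 ≈ 1.620 mcg/mL.
One interval later, Cmin,ss = Cmax,ss·e^(−kτ) ≈ 1.620 × 0.1792 ≈ 0.290 mcg/mL.

0.3 mcg/mL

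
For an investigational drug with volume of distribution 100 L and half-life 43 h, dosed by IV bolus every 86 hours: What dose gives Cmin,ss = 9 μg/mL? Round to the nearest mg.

2700 mg

τ/t½ = 86/43 ≈ 2, so f = (1/2)^(86/43) ≈ 0.250000.
Cmin,ss = (D/Vd)·f/(1−f), so D = Cmin,ss·Vd·(1−f)/f.
D = 9 × 100 × (1−f)/f ≈ 9 × 100 × 3.00000 ≈ 2700.00 mg.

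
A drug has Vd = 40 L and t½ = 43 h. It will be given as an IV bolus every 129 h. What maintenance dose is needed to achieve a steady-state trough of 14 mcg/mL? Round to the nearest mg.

τ/t½ = 129/43 ≈ 3, so f = (1/2)^(129/43) ≈ 0.125000.
Cmin,ss = (D/Vd)·f/(1−f), so D = Cmin,ss·Vd·(1−f)/f.
D = 14 × 40 × (1−f)/f ≈ 14 × 40 × 7.00000 ≈ 3920.00 mg.

3920 mg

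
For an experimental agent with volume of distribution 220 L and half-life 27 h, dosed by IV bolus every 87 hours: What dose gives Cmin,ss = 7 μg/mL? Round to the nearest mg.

τ/t½ = 87/27 ≈ 3.2222, so f = (1/2)^(87/27) ≈ 0.107155.
Cmin,ss = (D/Vd)·f/(1−f), so D = Cmin,ss·Vd·(1−f)/f.
D = 7 × 220 × (1−f)/f ≈ 7 × 220 × 8.33228 ≈ 12831.71 mg.

12832 mg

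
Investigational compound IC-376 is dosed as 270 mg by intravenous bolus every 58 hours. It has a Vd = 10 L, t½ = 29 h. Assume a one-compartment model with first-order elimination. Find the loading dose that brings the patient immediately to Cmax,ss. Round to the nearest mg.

f = (1/2)^(58/29) ≈ 0.250000; accumulation ratio R = 1/(1−f) ≈ 1.33333.
Loading dose to hit Cmax,ss on first dose: D_load = D_maint·R ≈ 270 × 1.33333 ≈ 360.00 mg.

360 mg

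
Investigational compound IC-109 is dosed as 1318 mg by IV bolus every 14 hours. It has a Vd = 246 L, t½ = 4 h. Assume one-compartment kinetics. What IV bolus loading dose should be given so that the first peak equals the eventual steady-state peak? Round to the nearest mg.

1446 mg

f = (1/2)^(14/4) ≈ 0.088388; accumulation ratio R = 1/(1−f) ≈ 1.09696.
Loading dose to hit Cmax,ss on first dose: D_load = D_maint·R ≈ 1318 × 1.09696 ≈ 1445.79 mg.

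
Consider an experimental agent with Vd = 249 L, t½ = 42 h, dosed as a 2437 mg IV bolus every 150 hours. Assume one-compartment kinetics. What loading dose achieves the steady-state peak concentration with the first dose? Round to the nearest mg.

2661 mg

f = (1/2)^(150/42) ≈ 0.084119; accumulation ratio R = 1/(1−f) ≈ 1.09184.
Loading dose to hit Cmax,ss on first dose: D_load = D_maint·R ≈ 2437 × 1.09184 ≈ 2660.81 mg.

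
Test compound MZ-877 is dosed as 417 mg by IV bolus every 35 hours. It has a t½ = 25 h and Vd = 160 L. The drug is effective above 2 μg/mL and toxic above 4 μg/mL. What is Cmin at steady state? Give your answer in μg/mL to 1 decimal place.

1.6 μg/mL

τ/t½ = 35/25 ≈ 1.4, so fraction remaining f = (1/2)^(35/25) ≈ 0.3789.
Accumulation ratio R = 1/(1 − f) ≈ 1/0.6211 ≈ 1.6100.
Each bolus raises the concentration by D/Vd = 417/160 ≈ 2.606 μg/mL.
Cmax,ss = C₀/(1 − f) ≈ 2.606/0.6211 ≈ 4.196 μg/mL.
Steady-state trough Cmin,ss = Cmax,ss·f ≈ 4.196 × 0.3789 ≈ 1.590 μg/mL.
Trough 1.6 μg/mL vs MEC 2 μg/mL: subtherapeutic.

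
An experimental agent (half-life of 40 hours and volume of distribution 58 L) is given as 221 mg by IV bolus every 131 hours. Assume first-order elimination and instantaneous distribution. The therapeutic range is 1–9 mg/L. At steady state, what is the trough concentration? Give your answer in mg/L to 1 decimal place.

τ/t½ = 131/40 ≈ 3.275, so fraction remaining f = (1/2)^(131/40) ≈ 0.1033.
At steady state, accumulation factor R = 1/(1 − e^(−kτ)) ≈ 1.1152.
Single-dose peak C₀ = D/Vd = 221/58 ≈ 3.810 mg/L.
Cmax,ss = C₀/(1 − f) ≈ 3.810/0.8967 ≈ 4.249 mg/L.
One interval later, Cmin,ss = Cmax,ss·e^(−kτ) ≈ 4.249 × 0.1033 ≈ 0.439 mg/L.
Trough 0.4 mg/L vs MEC 1 mg/L: subtherapeutic.

0.4 mg/L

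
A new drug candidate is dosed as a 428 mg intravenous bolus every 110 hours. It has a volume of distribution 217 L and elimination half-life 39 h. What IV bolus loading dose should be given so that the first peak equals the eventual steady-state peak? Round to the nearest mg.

499 mg

f = (1/2)^(110/39) ≈ 0.141560; accumulation ratio R = 1/(1−f) ≈ 1.16490.
Loading dose to hit Cmax,ss on first dose: D_load = D_maint·R ≈ 428 × 1.16490 ≈ 498.58 mg.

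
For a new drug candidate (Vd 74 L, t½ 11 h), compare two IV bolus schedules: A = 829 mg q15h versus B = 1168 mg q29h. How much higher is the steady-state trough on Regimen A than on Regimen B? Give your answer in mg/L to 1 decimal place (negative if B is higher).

4.1 mg/L

Regimen A: f = (1/2)^(15/11) ≈ 0.3886; Cmin,ss = (829/74)·f/(1−f) ≈ 7.120 mg/L.
Regimen B: f = (1/2)^(29/11) ≈ 0.1608; Cmin,ss = (1168/74)·f/(1−f) ≈ 3.024 mg/L.
Difference ≈ 7.120 − 3.024 ≈ 4.096 mg/L.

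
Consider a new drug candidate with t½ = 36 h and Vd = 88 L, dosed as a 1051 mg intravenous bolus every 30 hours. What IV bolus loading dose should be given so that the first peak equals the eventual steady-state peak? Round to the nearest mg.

2395 mg

f = (1/2)^(30/36) ≈ 0.561231; accumulation ratio R = 1/(1−f) ≈ 2.27910.
Loading dose to hit Cmax,ss on first dose: D_load = D_maint·R ≈ 1051 × 2.27910 ≈ 2395.33 mg.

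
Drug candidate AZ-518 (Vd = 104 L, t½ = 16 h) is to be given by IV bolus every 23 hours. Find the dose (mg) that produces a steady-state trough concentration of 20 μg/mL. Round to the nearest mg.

3554 mg

τ/t½ = 23/16 ≈ 1.4375, so f = (1/2)^(23/16) ≈ 0.369207.
Cmin,ss = (D/Vd)·f/(1−f), so D = Cmin,ss·Vd·(1−f)/f.
D = 20 × 104 × (1−f)/f ≈ 20 × 104 × 1.70851 ≈ 3553.70 mg.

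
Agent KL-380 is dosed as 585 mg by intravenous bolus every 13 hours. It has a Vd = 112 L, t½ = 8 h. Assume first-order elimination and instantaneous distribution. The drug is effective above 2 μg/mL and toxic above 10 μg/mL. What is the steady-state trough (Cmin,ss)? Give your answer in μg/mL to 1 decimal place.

2.5 μg/mL

τ/t½ = 13/8 ≈ 1.625, so fraction remaining f = (1/2)^(13/8) ≈ 0.3242.
At steady state, accumulation factor R = 1/(1 − e^(−kτ)) ≈ 1.4797.
Single-dose peak C₀ = D/Vd = 585/112 ≈ 5.223 μg/mL.
Cmax,ss = C₀/(1 − f) ≈ 5.223/0.6758 ≈ 7.729 μg/mL.
One interval later, Cmin,ss = Cmax,ss·e^(−kτ) ≈ 7.729 × 0.3242 ≈ 2.506 μg/mL.
Trough 2.5 μg/mL vs MEC 2 μg/mL: adequate.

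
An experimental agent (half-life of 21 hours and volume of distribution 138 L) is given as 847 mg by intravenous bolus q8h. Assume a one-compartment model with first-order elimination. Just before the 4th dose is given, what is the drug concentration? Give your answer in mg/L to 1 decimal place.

f = (1/2)^(τ/t½) = (1/2)^(8/21) ≈ 0.7679.
C₀ = D/Vd = 847/138 ≈ 6.138 mg/L.
Before the 4th dose, 3 doses have been given. Superposition: Cmin = C₀·(f + f² + … + f^3).
≈ 6.138 × (0.7679 + 0.5897 + 0.4528) ≈ 6.138 × 1.8104 ≈ 11.112 mg/L.

11.1 mg/L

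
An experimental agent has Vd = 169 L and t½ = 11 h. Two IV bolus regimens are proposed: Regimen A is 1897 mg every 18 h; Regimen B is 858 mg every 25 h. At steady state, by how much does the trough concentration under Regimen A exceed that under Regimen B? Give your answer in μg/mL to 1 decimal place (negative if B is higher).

4.0 μg/mL

Regimen A: f = (1/2)^(18/11) ≈ 0.3217; Cmin,ss = (1897/169)·f/(1−f) ≈ 5.324 μg/mL.
Regimen B: f = (1/2)^(25/11) ≈ 0.2069; Cmin,ss = (858/169)·f/(1−f) ≈ 1.324 μg/mL.
Difference ≈ 5.324 − 1.324 ≈ 4.000 μg/mL.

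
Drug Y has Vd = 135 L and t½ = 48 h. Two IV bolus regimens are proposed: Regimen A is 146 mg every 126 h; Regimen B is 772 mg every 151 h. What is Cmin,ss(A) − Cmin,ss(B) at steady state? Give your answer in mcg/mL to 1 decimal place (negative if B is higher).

-0.5 mcg/mL

Regimen A: f = (1/2)^(126/48) ≈ 0.1621; Cmin,ss = (146/135)·f/(1−f) ≈ 0.209 mcg/mL.
Regimen B: f = (1/2)^(151/48) ≈ 0.1130; Cmin,ss = (772/135)·f/(1−f) ≈ 0.729 mcg/mL.
Difference ≈ 0.209 − 0.729 ≈ -0.520 mcg/mL.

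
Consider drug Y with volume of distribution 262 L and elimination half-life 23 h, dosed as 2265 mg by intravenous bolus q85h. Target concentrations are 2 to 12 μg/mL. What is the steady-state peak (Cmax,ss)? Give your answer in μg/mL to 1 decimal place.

9.4 μg/mL

k = ln2/t½ = ln2/23 ≈ 0.030137 h⁻¹; fraction remaining f = e^(−kτ) = e^(−0.030137×85) ≈ 0.0772.
At steady state, accumulation factor R = 1/(1 − e^(−kτ)) ≈ 1.0837.
Each bolus raises the concentration by D/Vd = 2265/262 ≈ 8.645 μg/mL.
Cmax,ss = C₀/(1 − f) ≈ 8.645/0.9228 ≈ 9.368 μg/mL.
Peak 9.4 μg/mL vs MTC 12 μg/mL: below toxic threshold.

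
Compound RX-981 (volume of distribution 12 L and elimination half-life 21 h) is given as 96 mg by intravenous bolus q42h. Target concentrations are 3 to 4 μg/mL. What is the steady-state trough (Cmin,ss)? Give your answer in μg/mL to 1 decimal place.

2.7 μg/mL

τ = 42 h = 2 half-lives, so f = (1/2)^2 = 0.25.
At steady state, R = 1/(1 − 0.25) = 4/3.
Single-dose peak C₀ = D/Vd = 96/12 = 8 μg/mL.
Steady-state peak Cmax,ss = C₀·R = 8 × 4/3 ≈ 10.667 μg/mL.
Steady-state trough Cmin,ss = Cmax,ss·f ≈ 10.667 × 0.25 ≈ 2.667 μg/mL.
Trough 2.7 μg/mL vs MEC 3 μg/mL: subtherapeutic.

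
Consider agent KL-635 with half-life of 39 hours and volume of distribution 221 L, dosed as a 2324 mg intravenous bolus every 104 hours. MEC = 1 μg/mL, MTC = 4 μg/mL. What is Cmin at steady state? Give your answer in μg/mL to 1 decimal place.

k = ln2/t½ = ln2/39 ≈ 0.017773 h⁻¹; fraction remaining f = e^(−kτ) = e^(−0.017773×104) ≈ 0.1575.
Each bolus raises the concentration by D/Vd = 2324/221 ≈ 10.516 μg/mL.
Steady-state trough Cmin,ss = C₀·f/(1−f) ≈ 10.516 × 0.1575/0.8425 ≈ 1.966 μg/mL.
Trough 2.0 μg/mL vs MEC 1 μg/mL: adequate.

2.0 μg/mL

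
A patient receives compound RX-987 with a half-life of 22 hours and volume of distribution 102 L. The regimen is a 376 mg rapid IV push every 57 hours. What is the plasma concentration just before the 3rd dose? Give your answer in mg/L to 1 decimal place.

f = (1/2)^(τ/t½) = (1/2)^(57/22) ≈ 0.1660.
C₀ = D/Vd = 376/102 ≈ 3.686 mg/L.
Before the 3rd dose, 2 doses have been given. Superposition: Cmin = C₀·(f + f²).
≈ 3.686 × (0.1660 + 0.0276) ≈ 3.686 × 0.1936 ≈ 0.714 mg/L.

0.7 mg/L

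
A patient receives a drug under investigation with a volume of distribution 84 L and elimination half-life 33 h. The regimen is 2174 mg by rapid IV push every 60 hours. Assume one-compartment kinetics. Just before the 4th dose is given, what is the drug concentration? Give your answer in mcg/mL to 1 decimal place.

10.0 mcg/mL

f = (1/2)^(τ/t½) = (1/2)^(60/33) ≈ 0.2836.
C₀ = D/Vd = 2174/84 ≈ 25.881 mcg/mL.
Before the 4th dose, 3 doses have been given. Superposition: Cmin = C₀·(f + f² + … + f^3).
≈ 25.881 × (0.2836 + 0.0804 + 0.0228) ≈ 25.881 × 0.3868 ≈ 10.011 mcg/mL.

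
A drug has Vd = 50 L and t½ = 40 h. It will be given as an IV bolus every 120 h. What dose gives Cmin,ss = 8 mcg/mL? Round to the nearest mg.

τ/t½ = 120/40 ≈ 3, so f = (1/2)^(120/40) ≈ 0.125000.
Cmin,ss = (D/Vd)·f/(1−f), so D = Cmin,ss·Vd·(1−f)/f.
D = 8 × 50 × (1−f)/f ≈ 8 × 50 × 7.00000 ≈ 2800.00 mg.

2800 mg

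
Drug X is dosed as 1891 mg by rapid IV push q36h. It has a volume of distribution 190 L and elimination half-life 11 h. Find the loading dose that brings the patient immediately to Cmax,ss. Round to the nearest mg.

2109 mg

f = (1/2)^(36/11) ≈ 0.103469; accumulation ratio R = 1/(1−f) ≈ 1.11541.
Loading dose to hit Cmax,ss on first dose: D_load = D_maint·R ≈ 1891 × 1.11541 ≈ 2109.24 mg.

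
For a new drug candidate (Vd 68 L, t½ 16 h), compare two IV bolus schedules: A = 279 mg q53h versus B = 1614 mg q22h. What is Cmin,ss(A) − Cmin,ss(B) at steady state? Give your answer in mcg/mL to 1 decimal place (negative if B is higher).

-14.4 mcg/mL

Regimen A: f = (1/2)^(53/16) ≈ 0.1007; Cmin,ss = (279/68)·f/(1−f) ≈ 0.459 mcg/mL.
Regimen B: f = (1/2)^(22/16) ≈ 0.3856; Cmin,ss = (1614/68)·f/(1−f) ≈ 14.896 mcg/mL.
Difference ≈ 0.459 − 14.896 ≈ -14.437 mcg/mL.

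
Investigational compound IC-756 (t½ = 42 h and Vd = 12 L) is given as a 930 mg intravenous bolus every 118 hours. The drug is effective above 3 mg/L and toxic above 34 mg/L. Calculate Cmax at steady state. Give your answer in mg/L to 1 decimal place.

90.4 mg/L

τ/t½ = 118/42 ≈ 2.8095, so fraction remaining f = (1/2)^(118/42) ≈ 0.1426.
At steady state, accumulation factor R = 1/(1 − e^(−kτ)) ≈ 1.1663.
Single-dose peak C₀ = D/Vd = 930/12 ≈ 77.500 mg/L.
Steady-state peak Cmax,ss = C₀·R ≈ 77.500 × 1.1663 ≈ 90.388 mg/L.
Peak 90.4 mg/L vs MTC 34 mg/L: exceeds toxic threshold.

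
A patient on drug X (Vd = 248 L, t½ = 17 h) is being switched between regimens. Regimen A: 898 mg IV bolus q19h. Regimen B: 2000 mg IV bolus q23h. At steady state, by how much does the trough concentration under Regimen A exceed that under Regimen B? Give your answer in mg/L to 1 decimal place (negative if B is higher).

-2.1 mg/L

Regimen A: f = (1/2)^(19/17) ≈ 0.4608; Cmin,ss = (898/248)·f/(1−f) ≈ 3.094 mg/L.
Regimen B: f = (1/2)^(23/17) ≈ 0.3915; Cmin,ss = (2000/248)·f/(1−f) ≈ 5.189 mg/L.
Difference ≈ 3.094 − 5.189 ≈ -2.095 mg/L.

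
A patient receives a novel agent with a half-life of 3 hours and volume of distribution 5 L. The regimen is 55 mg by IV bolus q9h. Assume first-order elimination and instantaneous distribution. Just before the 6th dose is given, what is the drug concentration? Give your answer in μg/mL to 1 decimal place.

f = (1/2)^(τ/t½) = (1/2)^(9/3) ≈ 0.1250.
C₀ = D/Vd = 55/5 ≈ 11.000 μg/mL.
Before the 6th dose, 5 doses have been given. Superposition: Cmin = C₀·(f + f² + … + f^5).
≈ 11.000 × (0.1250 + 0.0156 + 0.0020 + 0.0002 + 0.0000) ≈ 11.000 × 0.1428 ≈ 1.571 μg/mL.

1.6 μg/mL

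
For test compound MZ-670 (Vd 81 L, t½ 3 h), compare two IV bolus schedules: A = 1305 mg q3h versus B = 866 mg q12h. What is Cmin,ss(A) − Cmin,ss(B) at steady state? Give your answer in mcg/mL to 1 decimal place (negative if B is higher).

Regimen A: f = (1/2)^(3/3) ≈ 0.5000; Cmin,ss = (1305/81)·f/(1−f) ≈ 16.111 mcg/mL.
Regimen B: f = (1/2)^(12/3) ≈ 0.0625; Cmin,ss = (866/81)·f/(1−f) ≈ 0.713 mcg/mL.
Difference ≈ 16.111 − 0.713 ≈ 15.398 mcg/mL.

15.4 mcg/mL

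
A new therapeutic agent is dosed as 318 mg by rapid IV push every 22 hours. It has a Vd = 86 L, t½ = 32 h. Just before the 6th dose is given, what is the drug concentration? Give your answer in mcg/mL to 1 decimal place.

5.5 mcg/mL

f = (1/2)^(τ/t½) = (1/2)^(22/32) ≈ 0.6209.
C₀ = D/Vd = 318/86 ≈ 3.698 mcg/mL.
Before the 6th dose, 5 doses have been given. Superposition: Cmin = C₀·(f + f² + … + f^5).
≈ 3.698 × (0.6209 + 0.3855 + 0.2394 + 0.1486 + 0.0923) ≈ 3.698 × 1.4867 ≈ 5.498 mcg/mL.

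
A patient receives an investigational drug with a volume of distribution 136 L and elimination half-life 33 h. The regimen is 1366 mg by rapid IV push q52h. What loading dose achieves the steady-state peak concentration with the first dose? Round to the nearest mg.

f = (1/2)^(52/33) ≈ 0.335467; accumulation ratio R = 1/(1−f) ≈ 1.50482.
Loading dose to hit Cmax,ss on first dose: D_load = D_maint·R ≈ 1366 × 1.50482 ≈ 2055.58 mg.

2056 mg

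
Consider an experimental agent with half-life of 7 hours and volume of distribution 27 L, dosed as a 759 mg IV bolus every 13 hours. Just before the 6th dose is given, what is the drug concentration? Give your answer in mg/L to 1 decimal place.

10.7 mg/L

f = (1/2)^(τ/t½) = (1/2)^(13/7) ≈ 0.2760.
C₀ = D/Vd = 759/27 ≈ 28.111 mg/L.
Before the 6th dose, 5 doses have been given. Superposition: Cmin = C₀·(f + f² + … + f^5).
≈ 28.111 × (0.2760 + 0.0762 + 0.0210 + 0.0058 + 0.0016) ≈ 28.111 × 0.3806 ≈ 10.699 mg/L.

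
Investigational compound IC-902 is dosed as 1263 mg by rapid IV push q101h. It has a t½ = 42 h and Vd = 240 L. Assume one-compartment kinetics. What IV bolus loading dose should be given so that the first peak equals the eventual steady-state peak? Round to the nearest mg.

1557 mg

f = (1/2)^(101/42) ≈ 0.188840; accumulation ratio R = 1/(1−f) ≈ 1.23280.
Loading dose to hit Cmax,ss on first dose: D_load = D_maint·R ≈ 1263 × 1.23280 ≈ 1557.03 mg.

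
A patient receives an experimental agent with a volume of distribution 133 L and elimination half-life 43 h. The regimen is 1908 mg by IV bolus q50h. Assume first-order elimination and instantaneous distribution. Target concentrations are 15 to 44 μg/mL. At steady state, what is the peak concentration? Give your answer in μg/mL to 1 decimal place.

25.9 μg/mL

k = ln2/t½ = ln2/43 ≈ 0.016120 h⁻¹; fraction remaining f = e^(−kτ) = e^(−0.016120×50) ≈ 0.4466.
At steady state, accumulation factor R = 1/(1 − e^(−kτ)) ≈ 1.8070.
Single-dose peak C₀ = D/Vd = 1908/133 ≈ 14.346 μg/mL.
Steady-state peak Cmax,ss = C₀·R ≈ 14.346 × 1.8070 ≈ 25.923 μg/mL.
Peak 25.9 μg/mL vs MTC 44 μg/mL: below toxic threshold.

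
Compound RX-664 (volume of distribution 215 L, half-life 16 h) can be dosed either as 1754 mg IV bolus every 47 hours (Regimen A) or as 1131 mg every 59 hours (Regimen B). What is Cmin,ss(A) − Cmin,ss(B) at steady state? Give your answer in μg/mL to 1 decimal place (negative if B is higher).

0.8 μg/mL

Regimen A: f = (1/2)^(47/16) ≈ 0.1305; Cmin,ss = (1754/215)·f/(1−f) ≈ 1.224 μg/mL.
Regimen B: f = (1/2)^(59/16) ≈ 0.0776; Cmin,ss = (1131/215)·f/(1−f) ≈ 0.443 μg/mL.
Difference ≈ 1.224 − 0.443 ≈ 0.781 μg/mL.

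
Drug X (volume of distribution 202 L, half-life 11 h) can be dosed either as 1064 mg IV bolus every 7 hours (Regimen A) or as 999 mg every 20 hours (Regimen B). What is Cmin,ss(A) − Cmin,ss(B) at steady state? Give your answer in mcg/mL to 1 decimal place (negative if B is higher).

Regimen A: f = (1/2)^(7/11) ≈ 0.6433; Cmin,ss = (1064/202)·f/(1−f) ≈ 9.499 mcg/mL.
Regimen B: f = (1/2)^(20/11) ≈ 0.2836; Cmin,ss = (999/202)·f/(1−f) ≈ 1.958 mcg/mL.
Difference ≈ 9.499 − 1.958 ≈ 7.541 mcg/mL.

7.5 mcg/mL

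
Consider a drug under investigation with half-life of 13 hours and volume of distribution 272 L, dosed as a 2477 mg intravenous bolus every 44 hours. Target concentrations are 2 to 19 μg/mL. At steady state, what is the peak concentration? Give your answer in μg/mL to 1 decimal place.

10.1 μg/mL

Over one 44-h interval, 44/13 ≈ 3.3846 half-lives elapse, leaving f ≈ 0.0957 of each dose.
Accumulation ratio R = 1/(1 − f) ≈ 1/0.9043 ≈ 1.1058.
Each bolus raises the concentration by D/Vd = 2477/272 ≈ 9.107 μg/mL.
Steady-state peak Cmax,ss = C₀·R ≈ 9.107 × 1.1058 ≈ 10.071 μg/mL.
Peak 10.1 μg/mL vs MTC 19 μg/mL: below toxic threshold.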